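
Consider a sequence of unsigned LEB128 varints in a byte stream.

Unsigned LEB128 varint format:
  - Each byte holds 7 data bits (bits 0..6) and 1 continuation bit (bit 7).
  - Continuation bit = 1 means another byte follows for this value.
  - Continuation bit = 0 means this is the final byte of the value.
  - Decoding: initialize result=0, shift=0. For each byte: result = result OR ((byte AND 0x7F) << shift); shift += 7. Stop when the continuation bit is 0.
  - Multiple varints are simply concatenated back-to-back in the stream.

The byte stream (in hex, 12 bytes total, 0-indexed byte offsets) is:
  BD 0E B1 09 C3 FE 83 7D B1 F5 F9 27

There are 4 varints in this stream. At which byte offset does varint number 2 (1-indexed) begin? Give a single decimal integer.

  byte[0]=0xBD cont=1 payload=0x3D=61: acc |= 61<<0 -> acc=61 shift=7
  byte[1]=0x0E cont=0 payload=0x0E=14: acc |= 14<<7 -> acc=1853 shift=14 [end]
Varint 1: bytes[0:2] = BD 0E -> value 1853 (2 byte(s))
  byte[2]=0xB1 cont=1 payload=0x31=49: acc |= 49<<0 -> acc=49 shift=7
  byte[3]=0x09 cont=0 payload=0x09=9: acc |= 9<<7 -> acc=1201 shift=14 [end]
Varint 2: bytes[2:4] = B1 09 -> value 1201 (2 byte(s))
  byte[4]=0xC3 cont=1 payload=0x43=67: acc |= 67<<0 -> acc=67 shift=7
  byte[5]=0xFE cont=1 payload=0x7E=126: acc |= 126<<7 -> acc=16195 shift=14
  byte[6]=0x83 cont=1 payload=0x03=3: acc |= 3<<14 -> acc=65347 shift=21
  byte[7]=0x7D cont=0 payload=0x7D=125: acc |= 125<<21 -> acc=262209347 shift=28 [end]
Varint 3: bytes[4:8] = C3 FE 83 7D -> value 262209347 (4 byte(s))
  byte[8]=0xB1 cont=1 payload=0x31=49: acc |= 49<<0 -> acc=49 shift=7
  byte[9]=0xF5 cont=1 payload=0x75=117: acc |= 117<<7 -> acc=15025 shift=14
  byte[10]=0xF9 cont=1 payload=0x79=121: acc |= 121<<14 -> acc=1997489 shift=21
  byte[11]=0x27 cont=0 payload=0x27=39: acc |= 39<<21 -> acc=83786417 shift=28 [end]
Varint 4: bytes[8:12] = B1 F5 F9 27 -> value 83786417 (4 byte(s))

Answer: 2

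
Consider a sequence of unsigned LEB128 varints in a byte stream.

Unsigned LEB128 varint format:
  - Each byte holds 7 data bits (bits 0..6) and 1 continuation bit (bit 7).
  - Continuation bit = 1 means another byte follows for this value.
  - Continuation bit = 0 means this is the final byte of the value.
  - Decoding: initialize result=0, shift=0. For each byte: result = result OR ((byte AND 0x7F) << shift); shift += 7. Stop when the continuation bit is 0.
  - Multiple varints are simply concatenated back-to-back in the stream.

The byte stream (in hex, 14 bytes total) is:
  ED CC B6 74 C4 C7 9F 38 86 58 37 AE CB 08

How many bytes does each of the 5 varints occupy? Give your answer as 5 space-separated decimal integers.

  byte[0]=0xED cont=1 payload=0x6D=109: acc |= 109<<0 -> acc=109 shift=7
  byte[1]=0xCC cont=1 payload=0x4C=76: acc |= 76<<7 -> acc=9837 shift=14
  byte[2]=0xB6 cont=1 payload=0x36=54: acc |= 54<<14 -> acc=894573 shift=21
  byte[3]=0x74 cont=0 payload=0x74=116: acc |= 116<<21 -> acc=244164205 shift=28 [end]
Varint 1: bytes[0:4] = ED CC B6 74 -> value 244164205 (4 byte(s))
  byte[4]=0xC4 cont=1 payload=0x44=68: acc |= 68<<0 -> acc=68 shift=7
  byte[5]=0xC7 cont=1 payload=0x47=71: acc |= 71<<7 -> acc=9156 shift=14
  byte[6]=0x9F cont=1 payload=0x1F=31: acc |= 31<<14 -> acc=517060 shift=21
  byte[7]=0x38 cont=0 payload=0x38=56: acc |= 56<<21 -> acc=117957572 shift=28 [end]
Varint 2: bytes[4:8] = C4 C7 9F 38 -> value 117957572 (4 byte(s))
  byte[8]=0x86 cont=1 payload=0x06=6: acc |= 6<<0 -> acc=6 shift=7
  byte[9]=0x58 cont=0 payload=0x58=88: acc |= 88<<7 -> acc=11270 shift=14 [end]
Varint 3: bytes[8:10] = 86 58 -> value 11270 (2 byte(s))
  byte[10]=0x37 cont=0 payload=0x37=55: acc |= 55<<0 -> acc=55 shift=7 [end]
Varint 4: bytes[10:11] = 37 -> value 55 (1 byte(s))
  byte[11]=0xAE cont=1 payload=0x2E=46: acc |= 46<<0 -> acc=46 shift=7
  byte[12]=0xCB cont=1 payload=0x4B=75: acc |= 75<<7 -> acc=9646 shift=14
  byte[13]=0x08 cont=0 payload=0x08=8: acc |= 8<<14 -> acc=140718 shift=21 [end]
Varint 5: bytes[11:14] = AE CB 08 -> value 140718 (3 byte(s))

Answer: 4 4 2 1 3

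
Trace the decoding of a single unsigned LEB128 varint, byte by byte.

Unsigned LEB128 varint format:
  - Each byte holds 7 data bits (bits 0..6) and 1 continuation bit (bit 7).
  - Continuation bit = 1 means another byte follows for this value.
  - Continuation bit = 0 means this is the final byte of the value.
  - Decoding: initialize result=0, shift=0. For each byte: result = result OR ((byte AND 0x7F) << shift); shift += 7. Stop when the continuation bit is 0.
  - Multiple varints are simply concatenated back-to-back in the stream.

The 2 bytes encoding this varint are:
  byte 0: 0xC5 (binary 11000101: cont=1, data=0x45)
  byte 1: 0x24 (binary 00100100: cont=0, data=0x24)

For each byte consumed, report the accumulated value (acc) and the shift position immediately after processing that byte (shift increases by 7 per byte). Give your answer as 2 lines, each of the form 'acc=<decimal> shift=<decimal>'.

Answer: acc=69 shift=7
acc=4677 shift=14

Derivation:
byte 0=0xC5: payload=0x45=69, contrib = 69<<0 = 69; acc -> 69, shift -> 7
byte 1=0x24: payload=0x24=36, contrib = 36<<7 = 4608; acc -> 4677, shift -> 14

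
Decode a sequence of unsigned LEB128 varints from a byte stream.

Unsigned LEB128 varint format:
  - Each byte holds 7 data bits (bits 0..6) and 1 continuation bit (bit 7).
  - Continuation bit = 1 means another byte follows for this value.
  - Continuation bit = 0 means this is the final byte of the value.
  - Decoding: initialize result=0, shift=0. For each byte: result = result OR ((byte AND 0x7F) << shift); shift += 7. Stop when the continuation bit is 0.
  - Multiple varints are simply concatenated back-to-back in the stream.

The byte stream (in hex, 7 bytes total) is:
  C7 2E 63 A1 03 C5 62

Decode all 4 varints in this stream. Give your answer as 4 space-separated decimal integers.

Answer: 5959 99 417 12613

Derivation:
  byte[0]=0xC7 cont=1 payload=0x47=71: acc |= 71<<0 -> acc=71 shift=7
  byte[1]=0x2E cont=0 payload=0x2E=46: acc |= 46<<7 -> acc=5959 shift=14 [end]
Varint 1: bytes[0:2] = C7 2E -> value 5959 (2 byte(s))
  byte[2]=0x63 cont=0 payload=0x63=99: acc |= 99<<0 -> acc=99 shift=7 [end]
Varint 2: bytes[2:3] = 63 -> value 99 (1 byte(s))
  byte[3]=0xA1 cont=1 payload=0x21=33: acc |= 33<<0 -> acc=33 shift=7
  byte[4]=0x03 cont=0 payload=0x03=3: acc |= 3<<7 -> acc=417 shift=14 [end]
Varint 3: bytes[3:5] = A1 03 -> value 417 (2 byte(s))
  byte[5]=0xC5 cont=1 payload=0x45=69: acc |= 69<<0 -> acc=69 shift=7
  byte[6]=0x62 cont=0 payload=0x62=98: acc |= 98<<7 -> acc=12613 shift=14 [end]
Varint 4: bytes[5:7] = C5 62 -> value 12613 (2 byte(s))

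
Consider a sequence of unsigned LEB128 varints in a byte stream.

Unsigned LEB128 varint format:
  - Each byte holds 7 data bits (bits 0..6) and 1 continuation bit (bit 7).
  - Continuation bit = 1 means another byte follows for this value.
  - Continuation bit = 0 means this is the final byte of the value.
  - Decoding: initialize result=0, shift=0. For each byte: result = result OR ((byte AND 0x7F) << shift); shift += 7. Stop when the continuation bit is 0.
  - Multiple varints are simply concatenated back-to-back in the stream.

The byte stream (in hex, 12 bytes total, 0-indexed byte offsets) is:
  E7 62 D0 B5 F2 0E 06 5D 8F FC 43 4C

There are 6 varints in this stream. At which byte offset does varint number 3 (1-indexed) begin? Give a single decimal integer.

  byte[0]=0xE7 cont=1 payload=0x67=103: acc |= 103<<0 -> acc=103 shift=7
  byte[1]=0x62 cont=0 payload=0x62=98: acc |= 98<<7 -> acc=12647 shift=14 [end]
Varint 1: bytes[0:2] = E7 62 -> value 12647 (2 byte(s))
  byte[2]=0xD0 cont=1 payload=0x50=80: acc |= 80<<0 -> acc=80 shift=7
  byte[3]=0xB5 cont=1 payload=0x35=53: acc |= 53<<7 -> acc=6864 shift=14
  byte[4]=0xF2 cont=1 payload=0x72=114: acc |= 114<<14 -> acc=1874640 shift=21
  byte[5]=0x0E cont=0 payload=0x0E=14: acc |= 14<<21 -> acc=31234768 shift=28 [end]
Varint 2: bytes[2:6] = D0 B5 F2 0E -> value 31234768 (4 byte(s))
  byte[6]=0x06 cont=0 payload=0x06=6: acc |= 6<<0 -> acc=6 shift=7 [end]
Varint 3: bytes[6:7] = 06 -> value 6 (1 byte(s))
  byte[7]=0x5D cont=0 payload=0x5D=93: acc |= 93<<0 -> acc=93 shift=7 [end]
Varint 4: bytes[7:8] = 5D -> value 93 (1 byte(s))
  byte[8]=0x8F cont=1 payload=0x0F=15: acc |= 15<<0 -> acc=15 shift=7
  byte[9]=0xFC cont=1 payload=0x7C=124: acc |= 124<<7 -> acc=15887 shift=14
  byte[10]=0x43 cont=0 payload=0x43=67: acc |= 67<<14 -> acc=1113615 shift=21 [end]
Varint 5: bytes[8:11] = 8F FC 43 -> value 1113615 (3 byte(s))
  byte[11]=0x4C cont=0 payload=0x4C=76: acc |= 76<<0 -> acc=76 shift=7 [end]
Varint 6: bytes[11:12] = 4C -> value 76 (1 byte(s))

Answer: 6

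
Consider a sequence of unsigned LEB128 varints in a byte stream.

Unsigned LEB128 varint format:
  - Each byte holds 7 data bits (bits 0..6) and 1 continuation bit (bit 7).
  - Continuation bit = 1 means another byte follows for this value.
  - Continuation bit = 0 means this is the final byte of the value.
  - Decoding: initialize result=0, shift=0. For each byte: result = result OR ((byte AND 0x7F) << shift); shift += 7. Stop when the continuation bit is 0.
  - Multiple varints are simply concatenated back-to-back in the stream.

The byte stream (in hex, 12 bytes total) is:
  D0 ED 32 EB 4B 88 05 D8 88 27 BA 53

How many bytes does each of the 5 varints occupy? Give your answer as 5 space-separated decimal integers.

Answer: 3 2 2 3 2

Derivation:
  byte[0]=0xD0 cont=1 payload=0x50=80: acc |= 80<<0 -> acc=80 shift=7
  byte[1]=0xED cont=1 payload=0x6D=109: acc |= 109<<7 -> acc=14032 shift=14
  byte[2]=0x32 cont=0 payload=0x32=50: acc |= 50<<14 -> acc=833232 shift=21 [end]
Varint 1: bytes[0:3] = D0 ED 32 -> value 833232 (3 byte(s))
  byte[3]=0xEB cont=1 payload=0x6B=107: acc |= 107<<0 -> acc=107 shift=7
  byte[4]=0x4B cont=0 payload=0x4B=75: acc |= 75<<7 -> acc=9707 shift=14 [end]
Varint 2: bytes[3:5] = EB 4B -> value 9707 (2 byte(s))
  byte[5]=0x88 cont=1 payload=0x08=8: acc |= 8<<0 -> acc=8 shift=7
  byte[6]=0x05 cont=0 payload=0x05=5: acc |= 5<<7 -> acc=648 shift=14 [end]
Varint 3: bytes[5:7] = 88 05 -> value 648 (2 byte(s))
  byte[7]=0xD8 cont=1 payload=0x58=88: acc |= 88<<0 -> acc=88 shift=7
  byte[8]=0x88 cont=1 payload=0x08=8: acc |= 8<<7 -> acc=1112 shift=14
  byte[9]=0x27 cont=0 payload=0x27=39: acc |= 39<<14 -> acc=640088 shift=21 [end]
Varint 4: bytes[7:10] = D8 88 27 -> value 640088 (3 byte(s))
  byte[10]=0xBA cont=1 payload=0x3A=58: acc |= 58<<0 -> acc=58 shift=7
  byte[11]=0x53 cont=0 payload=0x53=83: acc |= 83<<7 -> acc=10682 shift=14 [end]
Varint 5: bytes[10:12] = BA 53 -> value 10682 (2 byte(s))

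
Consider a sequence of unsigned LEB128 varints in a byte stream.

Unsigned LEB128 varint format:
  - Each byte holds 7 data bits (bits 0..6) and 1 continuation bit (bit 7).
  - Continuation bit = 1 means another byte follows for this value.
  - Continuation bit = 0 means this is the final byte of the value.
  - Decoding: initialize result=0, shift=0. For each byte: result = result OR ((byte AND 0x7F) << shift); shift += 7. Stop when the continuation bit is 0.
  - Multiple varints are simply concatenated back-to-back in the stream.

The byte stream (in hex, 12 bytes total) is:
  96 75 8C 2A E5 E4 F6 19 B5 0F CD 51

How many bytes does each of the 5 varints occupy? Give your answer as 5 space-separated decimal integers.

  byte[0]=0x96 cont=1 payload=0x16=22: acc |= 22<<0 -> acc=22 shift=7
  byte[1]=0x75 cont=0 payload=0x75=117: acc |= 117<<7 -> acc=14998 shift=14 [end]
Varint 1: bytes[0:2] = 96 75 -> value 14998 (2 byte(s))
  byte[2]=0x8C cont=1 payload=0x0C=12: acc |= 12<<0 -> acc=12 shift=7
  byte[3]=0x2A cont=0 payload=0x2A=42: acc |= 42<<7 -> acc=5388 shift=14 [end]
Varint 2: bytes[2:4] = 8C 2A -> value 5388 (2 byte(s))
  byte[4]=0xE5 cont=1 payload=0x65=101: acc |= 101<<0 -> acc=101 shift=7
  byte[5]=0xE4 cont=1 payload=0x64=100: acc |= 100<<7 -> acc=12901 shift=14
  byte[6]=0xF6 cont=1 payload=0x76=118: acc |= 118<<14 -> acc=1946213 shift=21
  byte[7]=0x19 cont=0 payload=0x19=25: acc |= 25<<21 -> acc=54375013 shift=28 [end]
Varint 3: bytes[4:8] = E5 E4 F6 19 -> value 54375013 (4 byte(s))
  byte[8]=0xB5 cont=1 payload=0x35=53: acc |= 53<<0 -> acc=53 shift=7
  byte[9]=0x0F cont=0 payload=0x0F=15: acc |= 15<<7 -> acc=1973 shift=14 [end]
Varint 4: bytes[8:10] = B5 0F -> value 1973 (2 byte(s))
  byte[10]=0xCD cont=1 payload=0x4D=77: acc |= 77<<0 -> acc=77 shift=7
  byte[11]=0x51 cont=0 payload=0x51=81: acc |= 81<<7 -> acc=10445 shift=14 [end]
Varint 5: bytes[10:12] = CD 51 -> value 10445 (2 byte(s))

Answer: 2 2 4 2 2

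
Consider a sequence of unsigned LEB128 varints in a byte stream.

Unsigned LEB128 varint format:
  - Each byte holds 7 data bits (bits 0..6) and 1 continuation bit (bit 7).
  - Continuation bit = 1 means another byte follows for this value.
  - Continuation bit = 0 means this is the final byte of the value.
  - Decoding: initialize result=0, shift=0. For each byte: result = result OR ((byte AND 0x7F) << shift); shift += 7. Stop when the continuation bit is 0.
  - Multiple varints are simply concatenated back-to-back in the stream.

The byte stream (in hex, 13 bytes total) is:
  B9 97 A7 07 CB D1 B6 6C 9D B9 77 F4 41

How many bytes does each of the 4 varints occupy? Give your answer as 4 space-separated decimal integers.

Answer: 4 4 3 2

Derivation:
  byte[0]=0xB9 cont=1 payload=0x39=57: acc |= 57<<0 -> acc=57 shift=7
  byte[1]=0x97 cont=1 payload=0x17=23: acc |= 23<<7 -> acc=3001 shift=14
  byte[2]=0xA7 cont=1 payload=0x27=39: acc |= 39<<14 -> acc=641977 shift=21
  byte[3]=0x07 cont=0 payload=0x07=7: acc |= 7<<21 -> acc=15322041 shift=28 [end]
Varint 1: bytes[0:4] = B9 97 A7 07 -> value 15322041 (4 byte(s))
  byte[4]=0xCB cont=1 payload=0x4B=75: acc |= 75<<0 -> acc=75 shift=7
  byte[5]=0xD1 cont=1 payload=0x51=81: acc |= 81<<7 -> acc=10443 shift=14
  byte[6]=0xB6 cont=1 payload=0x36=54: acc |= 54<<14 -> acc=895179 shift=21
  byte[7]=0x6C cont=0 payload=0x6C=108: acc |= 108<<21 -> acc=227387595 shift=28 [end]
Varint 2: bytes[4:8] = CB D1 B6 6C -> value 227387595 (4 byte(s))
  byte[8]=0x9D cont=1 payload=0x1D=29: acc |= 29<<0 -> acc=29 shift=7
  byte[9]=0xB9 cont=1 payload=0x39=57: acc |= 57<<7 -> acc=7325 shift=14
  byte[10]=0x77 cont=0 payload=0x77=119: acc |= 119<<14 -> acc=1957021 shift=21 [end]
Varint 3: bytes[8:11] = 9D B9 77 -> value 1957021 (3 byte(s))
  byte[11]=0xF4 cont=1 payload=0x74=116: acc |= 116<<0 -> acc=116 shift=7
  byte[12]=0x41 cont=0 payload=0x41=65: acc |= 65<<7 -> acc=8436 shift=14 [end]
Varint 4: bytes[11:13] = F4 41 -> value 8436 (2 byte(s))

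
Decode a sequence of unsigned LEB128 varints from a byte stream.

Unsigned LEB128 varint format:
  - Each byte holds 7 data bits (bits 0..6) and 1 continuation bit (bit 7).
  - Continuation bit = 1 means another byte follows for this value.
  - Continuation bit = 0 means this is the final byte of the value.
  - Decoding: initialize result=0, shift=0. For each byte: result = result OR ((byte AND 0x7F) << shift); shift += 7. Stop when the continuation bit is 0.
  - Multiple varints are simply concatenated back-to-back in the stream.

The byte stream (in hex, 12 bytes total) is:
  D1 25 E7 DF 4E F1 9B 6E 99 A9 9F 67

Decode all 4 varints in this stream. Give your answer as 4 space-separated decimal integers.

  byte[0]=0xD1 cont=1 payload=0x51=81: acc |= 81<<0 -> acc=81 shift=7
  byte[1]=0x25 cont=0 payload=0x25=37: acc |= 37<<7 -> acc=4817 shift=14 [end]
Varint 1: bytes[0:2] = D1 25 -> value 4817 (2 byte(s))
  byte[2]=0xE7 cont=1 payload=0x67=103: acc |= 103<<0 -> acc=103 shift=7
  byte[3]=0xDF cont=1 payload=0x5F=95: acc |= 95<<7 -> acc=12263 shift=14
  byte[4]=0x4E cont=0 payload=0x4E=78: acc |= 78<<14 -> acc=1290215 shift=21 [end]
Varint 2: bytes[2:5] = E7 DF 4E -> value 1290215 (3 byte(s))
  byte[5]=0xF1 cont=1 payload=0x71=113: acc |= 113<<0 -> acc=113 shift=7
  byte[6]=0x9B cont=1 payload=0x1B=27: acc |= 27<<7 -> acc=3569 shift=14
  byte[7]=0x6E cont=0 payload=0x6E=110: acc |= 110<<14 -> acc=1805809 shift=21 [end]
Varint 3: bytes[5:8] = F1 9B 6E -> value 1805809 (3 byte(s))
  byte[8]=0x99 cont=1 payload=0x19=25: acc |= 25<<0 -> acc=25 shift=7
  byte[9]=0xA9 cont=1 payload=0x29=41: acc |= 41<<7 -> acc=5273 shift=14
  byte[10]=0x9F cont=1 payload=0x1F=31: acc |= 31<<14 -> acc=513177 shift=21
  byte[11]=0x67 cont=0 payload=0x67=103: acc |= 103<<21 -> acc=216519833 shift=28 [end]
Varint 4: bytes[8:12] = 99 A9 9F 67 -> value 216519833 (4 byte(s))

Answer: 4817 1290215 1805809 216519833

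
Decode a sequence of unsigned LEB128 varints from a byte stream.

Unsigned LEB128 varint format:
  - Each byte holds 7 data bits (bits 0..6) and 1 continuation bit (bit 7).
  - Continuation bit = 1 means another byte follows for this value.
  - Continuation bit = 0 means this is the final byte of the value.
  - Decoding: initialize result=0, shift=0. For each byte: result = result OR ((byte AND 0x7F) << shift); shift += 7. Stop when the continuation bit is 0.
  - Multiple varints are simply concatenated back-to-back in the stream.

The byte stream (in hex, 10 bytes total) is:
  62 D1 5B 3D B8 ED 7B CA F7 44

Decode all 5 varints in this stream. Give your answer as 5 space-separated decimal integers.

  byte[0]=0x62 cont=0 payload=0x62=98: acc |= 98<<0 -> acc=98 shift=7 [end]
Varint 1: bytes[0:1] = 62 -> value 98 (1 byte(s))
  byte[1]=0xD1 cont=1 payload=0x51=81: acc |= 81<<0 -> acc=81 shift=7
  byte[2]=0x5B cont=0 payload=0x5B=91: acc |= 91<<7 -> acc=11729 shift=14 [end]
Varint 2: bytes[1:3] = D1 5B -> value 11729 (2 byte(s))
  byte[3]=0x3D cont=0 payload=0x3D=61: acc |= 61<<0 -> acc=61 shift=7 [end]
Varint 3: bytes[3:4] = 3D -> value 61 (1 byte(s))
  byte[4]=0xB8 cont=1 payload=0x38=56: acc |= 56<<0 -> acc=56 shift=7
  byte[5]=0xED cont=1 payload=0x6D=109: acc |= 109<<7 -> acc=14008 shift=14
  byte[6]=0x7B cont=0 payload=0x7B=123: acc |= 123<<14 -> acc=2029240 shift=21 [end]
Varint 4: bytes[4:7] = B8 ED 7B -> value 2029240 (3 byte(s))
  byte[7]=0xCA cont=1 payload=0x4A=74: acc |= 74<<0 -> acc=74 shift=7
  byte[8]=0xF7 cont=1 payload=0x77=119: acc |= 119<<7 -> acc=15306 shift=14
  byte[9]=0x44 cont=0 payload=0x44=68: acc |= 68<<14 -> acc=1129418 shift=21 [end]
Varint 5: bytes[7:10] = CA F7 44 -> value 1129418 (3 byte(s))

Answer: 98 11729 61 2029240 1129418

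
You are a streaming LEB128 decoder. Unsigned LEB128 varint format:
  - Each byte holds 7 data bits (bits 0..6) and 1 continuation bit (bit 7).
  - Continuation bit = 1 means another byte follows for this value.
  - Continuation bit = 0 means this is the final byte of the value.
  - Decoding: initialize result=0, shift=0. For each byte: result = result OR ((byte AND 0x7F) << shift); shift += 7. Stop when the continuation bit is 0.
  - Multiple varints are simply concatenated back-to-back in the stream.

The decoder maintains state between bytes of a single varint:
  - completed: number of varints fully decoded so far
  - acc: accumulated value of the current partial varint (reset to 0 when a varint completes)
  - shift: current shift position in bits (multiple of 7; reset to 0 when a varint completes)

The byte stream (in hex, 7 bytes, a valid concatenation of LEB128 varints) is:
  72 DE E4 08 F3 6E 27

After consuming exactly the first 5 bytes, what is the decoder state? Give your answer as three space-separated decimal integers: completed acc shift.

Answer: 2 115 7

Derivation:
byte[0]=0x72 cont=0 payload=0x72: varint #1 complete (value=114); reset -> completed=1 acc=0 shift=0
byte[1]=0xDE cont=1 payload=0x5E: acc |= 94<<0 -> completed=1 acc=94 shift=7
byte[2]=0xE4 cont=1 payload=0x64: acc |= 100<<7 -> completed=1 acc=12894 shift=14
byte[3]=0x08 cont=0 payload=0x08: varint #2 complete (value=143966); reset -> completed=2 acc=0 shift=0
byte[4]=0xF3 cont=1 payload=0x73: acc |= 115<<0 -> completed=2 acc=115 shift=7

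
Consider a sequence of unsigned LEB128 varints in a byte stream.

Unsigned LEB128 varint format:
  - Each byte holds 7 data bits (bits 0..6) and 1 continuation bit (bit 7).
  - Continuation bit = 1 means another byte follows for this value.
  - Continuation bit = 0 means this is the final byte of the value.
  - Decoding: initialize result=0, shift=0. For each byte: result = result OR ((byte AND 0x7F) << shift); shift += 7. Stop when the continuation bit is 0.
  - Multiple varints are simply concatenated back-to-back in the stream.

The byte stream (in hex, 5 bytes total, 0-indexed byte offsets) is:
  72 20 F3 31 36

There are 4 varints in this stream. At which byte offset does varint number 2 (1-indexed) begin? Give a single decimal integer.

Answer: 1

Derivation:
  byte[0]=0x72 cont=0 payload=0x72=114: acc |= 114<<0 -> acc=114 shift=7 [end]
Varint 1: bytes[0:1] = 72 -> value 114 (1 byte(s))
  byte[1]=0x20 cont=0 payload=0x20=32: acc |= 32<<0 -> acc=32 shift=7 [end]
Varint 2: bytes[1:2] = 20 -> value 32 (1 byte(s))
  byte[2]=0xF3 cont=1 payload=0x73=115: acc |= 115<<0 -> acc=115 shift=7
  byte[3]=0x31 cont=0 payload=0x31=49: acc |= 49<<7 -> acc=6387 shift=14 [end]
Varint 3: bytes[2:4] = F3 31 -> value 6387 (2 byte(s))
  byte[4]=0x36 cont=0 payload=0x36=54: acc |= 54<<0 -> acc=54 shift=7 [end]
Varint 4: bytes[4:5] = 36 -> value 54 (1 byte(s))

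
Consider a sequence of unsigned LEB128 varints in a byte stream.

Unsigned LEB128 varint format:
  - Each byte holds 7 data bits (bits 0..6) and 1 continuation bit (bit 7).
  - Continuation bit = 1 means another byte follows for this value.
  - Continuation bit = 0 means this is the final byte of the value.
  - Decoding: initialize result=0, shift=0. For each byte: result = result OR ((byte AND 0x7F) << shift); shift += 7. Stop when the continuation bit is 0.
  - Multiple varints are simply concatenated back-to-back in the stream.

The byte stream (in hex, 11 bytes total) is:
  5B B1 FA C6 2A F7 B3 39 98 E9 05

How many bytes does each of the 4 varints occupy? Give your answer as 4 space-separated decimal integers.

Answer: 1 4 3 3

Derivation:
  byte[0]=0x5B cont=0 payload=0x5B=91: acc |= 91<<0 -> acc=91 shift=7 [end]
Varint 1: bytes[0:1] = 5B -> value 91 (1 byte(s))
  byte[1]=0xB1 cont=1 payload=0x31=49: acc |= 49<<0 -> acc=49 shift=7
  byte[2]=0xFA cont=1 payload=0x7A=122: acc |= 122<<7 -> acc=15665 shift=14
  byte[3]=0xC6 cont=1 payload=0x46=70: acc |= 70<<14 -> acc=1162545 shift=21
  byte[4]=0x2A cont=0 payload=0x2A=42: acc |= 42<<21 -> acc=89242929 shift=28 [end]
Varint 2: bytes[1:5] = B1 FA C6 2A -> value 89242929 (4 byte(s))
  byte[5]=0xF7 cont=1 payload=0x77=119: acc |= 119<<0 -> acc=119 shift=7
  byte[6]=0xB3 cont=1 payload=0x33=51: acc |= 51<<7 -> acc=6647 shift=14
  byte[7]=0x39 cont=0 payload=0x39=57: acc |= 57<<14 -> acc=940535 shift=21 [end]
Varint 3: bytes[5:8] = F7 B3 39 -> value 940535 (3 byte(s))
  byte[8]=0x98 cont=1 payload=0x18=24: acc |= 24<<0 -> acc=24 shift=7
  byte[9]=0xE9 cont=1 payload=0x69=105: acc |= 105<<7 -> acc=13464 shift=14
  byte[10]=0x05 cont=0 payload=0x05=5: acc |= 5<<14 -> acc=95384 shift=21 [end]
Varint 4: bytes[8:11] = 98 E9 05 -> value 95384 (3 byte(s))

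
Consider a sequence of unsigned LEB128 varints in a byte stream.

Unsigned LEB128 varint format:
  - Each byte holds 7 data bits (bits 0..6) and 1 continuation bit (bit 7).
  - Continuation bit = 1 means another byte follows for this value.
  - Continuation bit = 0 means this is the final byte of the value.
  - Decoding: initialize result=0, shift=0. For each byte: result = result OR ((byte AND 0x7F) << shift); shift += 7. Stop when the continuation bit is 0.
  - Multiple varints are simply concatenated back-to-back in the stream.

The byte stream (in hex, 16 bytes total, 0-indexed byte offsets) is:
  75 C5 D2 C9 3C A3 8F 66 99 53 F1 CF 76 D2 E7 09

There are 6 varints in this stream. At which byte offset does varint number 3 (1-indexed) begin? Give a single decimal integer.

  byte[0]=0x75 cont=0 payload=0x75=117: acc |= 117<<0 -> acc=117 shift=7 [end]
Varint 1: bytes[0:1] = 75 -> value 117 (1 byte(s))
  byte[1]=0xC5 cont=1 payload=0x45=69: acc |= 69<<0 -> acc=69 shift=7
  byte[2]=0xD2 cont=1 payload=0x52=82: acc |= 82<<7 -> acc=10565 shift=14
  byte[3]=0xC9 cont=1 payload=0x49=73: acc |= 73<<14 -> acc=1206597 shift=21
  byte[4]=0x3C cont=0 payload=0x3C=60: acc |= 60<<21 -> acc=127035717 shift=28 [end]
Varint 2: bytes[1:5] = C5 D2 C9 3C -> value 127035717 (4 byte(s))
  byte[5]=0xA3 cont=1 payload=0x23=35: acc |= 35<<0 -> acc=35 shift=7
  byte[6]=0x8F cont=1 payload=0x0F=15: acc |= 15<<7 -> acc=1955 shift=14
  byte[7]=0x66 cont=0 payload=0x66=102: acc |= 102<<14 -> acc=1673123 shift=21 [end]
Varint 3: bytes[5:8] = A3 8F 66 -> value 1673123 (3 byte(s))
  byte[8]=0x99 cont=1 payload=0x19=25: acc |= 25<<0 -> acc=25 shift=7
  byte[9]=0x53 cont=0 payload=0x53=83: acc |= 83<<7 -> acc=10649 shift=14 [end]
Varint 4: bytes[8:10] = 99 53 -> value 10649 (2 byte(s))
  byte[10]=0xF1 cont=1 payload=0x71=113: acc |= 113<<0 -> acc=113 shift=7
  byte[11]=0xCF cont=1 payload=0x4F=79: acc |= 79<<7 -> acc=10225 shift=14
  byte[12]=0x76 cont=0 payload=0x76=118: acc |= 118<<14 -> acc=1943537 shift=21 [end]
Varint 5: bytes[10:13] = F1 CF 76 -> value 1943537 (3 byte(s))
  byte[13]=0xD2 cont=1 payload=0x52=82: acc |= 82<<0 -> acc=82 shift=7
  byte[14]=0xE7 cont=1 payload=0x67=103: acc |= 103<<7 -> acc=13266 shift=14
  byte[15]=0x09 cont=0 payload=0x09=9: acc |= 9<<14 -> acc=160722 shift=21 [end]
Varint 6: bytes[13:16] = D2 E7 09 -> value 160722 (3 byte(s))

Answer: 5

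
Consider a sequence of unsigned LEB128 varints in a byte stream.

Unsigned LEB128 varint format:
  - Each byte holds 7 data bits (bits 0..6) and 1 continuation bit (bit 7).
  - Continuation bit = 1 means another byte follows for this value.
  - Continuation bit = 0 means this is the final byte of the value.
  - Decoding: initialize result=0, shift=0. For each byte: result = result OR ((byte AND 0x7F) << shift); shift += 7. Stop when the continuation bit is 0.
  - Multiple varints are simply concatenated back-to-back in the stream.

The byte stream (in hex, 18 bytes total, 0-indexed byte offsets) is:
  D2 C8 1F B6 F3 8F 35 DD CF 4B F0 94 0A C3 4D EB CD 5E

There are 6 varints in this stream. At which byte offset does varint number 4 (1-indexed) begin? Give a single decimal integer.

Answer: 10

Derivation:
  byte[0]=0xD2 cont=1 payload=0x52=82: acc |= 82<<0 -> acc=82 shift=7
  byte[1]=0xC8 cont=1 payload=0x48=72: acc |= 72<<7 -> acc=9298 shift=14
  byte[2]=0x1F cont=0 payload=0x1F=31: acc |= 31<<14 -> acc=517202 shift=21 [end]
Varint 1: bytes[0:3] = D2 C8 1F -> value 517202 (3 byte(s))
  byte[3]=0xB6 cont=1 payload=0x36=54: acc |= 54<<0 -> acc=54 shift=7
  byte[4]=0xF3 cont=1 payload=0x73=115: acc |= 115<<7 -> acc=14774 shift=14
  byte[5]=0x8F cont=1 payload=0x0F=15: acc |= 15<<14 -> acc=260534 shift=21
  byte[6]=0x35 cont=0 payload=0x35=53: acc |= 53<<21 -> acc=111409590 shift=28 [end]
Varint 2: bytes[3:7] = B6 F3 8F 35 -> value 111409590 (4 byte(s))
  byte[7]=0xDD cont=1 payload=0x5D=93: acc |= 93<<0 -> acc=93 shift=7
  byte[8]=0xCF cont=1 payload=0x4F=79: acc |= 79<<7 -> acc=10205 shift=14
  byte[9]=0x4B cont=0 payload=0x4B=75: acc |= 75<<14 -> acc=1239005 shift=21 [end]
Varint 3: bytes[7:10] = DD CF 4B -> value 1239005 (3 byte(s))
  byte[10]=0xF0 cont=1 payload=0x70=112: acc |= 112<<0 -> acc=112 shift=7
  byte[11]=0x94 cont=1 payload=0x14=20: acc |= 20<<7 -> acc=2672 shift=14
  byte[12]=0x0A cont=0 payload=0x0A=10: acc |= 10<<14 -> acc=166512 shift=21 [end]
Varint 4: bytes[10:13] = F0 94 0A -> value 166512 (3 byte(s))
  byte[13]=0xC3 cont=1 payload=0x43=67: acc |= 67<<0 -> acc=67 shift=7
  byte[14]=0x4D cont=0 payload=0x4D=77: acc |= 77<<7 -> acc=9923 shift=14 [end]
Varint 5: bytes[13:15] = C3 4D -> value 9923 (2 byte(s))
  byte[15]=0xEB cont=1 payload=0x6B=107: acc |= 107<<0 -> acc=107 shift=7
  byte[16]=0xCD cont=1 payload=0x4D=77: acc |= 77<<7 -> acc=9963 shift=14
  byte[17]=0x5E cont=0 payload=0x5E=94: acc |= 94<<14 -> acc=1550059 shift=21 [end]
Varint 6: bytes[15:18] = EB CD 5E -> value 1550059 (3 byte(s))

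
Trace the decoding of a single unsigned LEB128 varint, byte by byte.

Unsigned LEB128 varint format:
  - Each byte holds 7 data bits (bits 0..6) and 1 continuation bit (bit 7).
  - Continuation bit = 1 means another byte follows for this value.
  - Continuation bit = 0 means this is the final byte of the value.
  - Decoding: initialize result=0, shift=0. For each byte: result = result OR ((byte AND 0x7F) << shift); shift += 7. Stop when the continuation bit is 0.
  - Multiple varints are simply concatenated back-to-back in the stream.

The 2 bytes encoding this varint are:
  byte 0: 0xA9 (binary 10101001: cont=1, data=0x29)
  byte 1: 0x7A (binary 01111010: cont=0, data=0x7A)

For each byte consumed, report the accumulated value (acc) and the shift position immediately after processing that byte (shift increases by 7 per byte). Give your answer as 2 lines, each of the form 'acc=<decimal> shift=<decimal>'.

byte 0=0xA9: payload=0x29=41, contrib = 41<<0 = 41; acc -> 41, shift -> 7
byte 1=0x7A: payload=0x7A=122, contrib = 122<<7 = 15616; acc -> 15657, shift -> 14

Answer: acc=41 shift=7
acc=15657 shift=14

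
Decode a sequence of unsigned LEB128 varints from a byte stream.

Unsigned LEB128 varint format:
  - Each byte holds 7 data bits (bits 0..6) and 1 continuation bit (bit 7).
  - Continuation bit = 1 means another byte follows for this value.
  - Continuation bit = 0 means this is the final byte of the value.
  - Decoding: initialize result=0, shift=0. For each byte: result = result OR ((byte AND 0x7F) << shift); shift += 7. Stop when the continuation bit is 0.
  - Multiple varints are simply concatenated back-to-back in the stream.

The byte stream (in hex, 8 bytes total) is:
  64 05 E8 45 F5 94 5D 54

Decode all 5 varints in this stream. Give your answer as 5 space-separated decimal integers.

  byte[0]=0x64 cont=0 payload=0x64=100: acc |= 100<<0 -> acc=100 shift=7 [end]
Varint 1: bytes[0:1] = 64 -> value 100 (1 byte(s))
  byte[1]=0x05 cont=0 payload=0x05=5: acc |= 5<<0 -> acc=5 shift=7 [end]
Varint 2: bytes[1:2] = 05 -> value 5 (1 byte(s))
  byte[2]=0xE8 cont=1 payload=0x68=104: acc |= 104<<0 -> acc=104 shift=7
  byte[3]=0x45 cont=0 payload=0x45=69: acc |= 69<<7 -> acc=8936 shift=14 [end]
Varint 3: bytes[2:4] = E8 45 -> value 8936 (2 byte(s))
  byte[4]=0xF5 cont=1 payload=0x75=117: acc |= 117<<0 -> acc=117 shift=7
  byte[5]=0x94 cont=1 payload=0x14=20: acc |= 20<<7 -> acc=2677 shift=14
  byte[6]=0x5D cont=0 payload=0x5D=93: acc |= 93<<14 -> acc=1526389 shift=21 [end]
Varint 4: bytes[4:7] = F5 94 5D -> value 1526389 (3 byte(s))
  byte[7]=0x54 cont=0 payload=0x54=84: acc |= 84<<0 -> acc=84 shift=7 [end]
Varint 5: bytes[7:8] = 54 -> value 84 (1 byte(s))

Answer: 100 5 8936 1526389 84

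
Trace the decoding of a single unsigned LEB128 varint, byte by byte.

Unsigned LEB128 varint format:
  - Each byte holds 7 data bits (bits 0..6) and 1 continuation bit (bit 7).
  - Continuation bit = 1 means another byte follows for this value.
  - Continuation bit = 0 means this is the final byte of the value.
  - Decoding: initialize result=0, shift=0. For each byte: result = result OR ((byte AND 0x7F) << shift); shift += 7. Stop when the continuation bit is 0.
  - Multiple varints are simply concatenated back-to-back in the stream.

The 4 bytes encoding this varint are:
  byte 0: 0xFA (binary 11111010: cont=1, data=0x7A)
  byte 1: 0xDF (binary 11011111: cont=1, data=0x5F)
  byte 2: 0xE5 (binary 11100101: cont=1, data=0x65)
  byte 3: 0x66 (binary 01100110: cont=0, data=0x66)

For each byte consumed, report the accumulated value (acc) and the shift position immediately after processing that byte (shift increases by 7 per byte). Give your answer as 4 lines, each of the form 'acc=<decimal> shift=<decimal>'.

byte 0=0xFA: payload=0x7A=122, contrib = 122<<0 = 122; acc -> 122, shift -> 7
byte 1=0xDF: payload=0x5F=95, contrib = 95<<7 = 12160; acc -> 12282, shift -> 14
byte 2=0xE5: payload=0x65=101, contrib = 101<<14 = 1654784; acc -> 1667066, shift -> 21
byte 3=0x66: payload=0x66=102, contrib = 102<<21 = 213909504; acc -> 215576570, shift -> 28

Answer: acc=122 shift=7
acc=12282 shift=14
acc=1667066 shift=21
acc=215576570 shift=28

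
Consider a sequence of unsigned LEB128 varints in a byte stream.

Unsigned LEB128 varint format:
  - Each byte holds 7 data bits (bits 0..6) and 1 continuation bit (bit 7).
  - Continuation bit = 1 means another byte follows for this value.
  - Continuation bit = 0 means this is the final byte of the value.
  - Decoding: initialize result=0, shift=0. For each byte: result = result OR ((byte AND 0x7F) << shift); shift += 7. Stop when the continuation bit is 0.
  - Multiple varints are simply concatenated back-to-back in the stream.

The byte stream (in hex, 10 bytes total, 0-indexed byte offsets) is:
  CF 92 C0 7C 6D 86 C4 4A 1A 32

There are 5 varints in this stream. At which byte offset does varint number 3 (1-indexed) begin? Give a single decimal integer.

Answer: 5

Derivation:
  byte[0]=0xCF cont=1 payload=0x4F=79: acc |= 79<<0 -> acc=79 shift=7
  byte[1]=0x92 cont=1 payload=0x12=18: acc |= 18<<7 -> acc=2383 shift=14
  byte[2]=0xC0 cont=1 payload=0x40=64: acc |= 64<<14 -> acc=1050959 shift=21
  byte[3]=0x7C cont=0 payload=0x7C=124: acc |= 124<<21 -> acc=261097807 shift=28 [end]
Varint 1: bytes[0:4] = CF 92 C0 7C -> value 261097807 (4 byte(s))
  byte[4]=0x6D cont=0 payload=0x6D=109: acc |= 109<<0 -> acc=109 shift=7 [end]
Varint 2: bytes[4:5] = 6D -> value 109 (1 byte(s))
  byte[5]=0x86 cont=1 payload=0x06=6: acc |= 6<<0 -> acc=6 shift=7
  byte[6]=0xC4 cont=1 payload=0x44=68: acc |= 68<<7 -> acc=8710 shift=14
  byte[7]=0x4A cont=0 payload=0x4A=74: acc |= 74<<14 -> acc=1221126 shift=21 [end]
Varint 3: bytes[5:8] = 86 C4 4A -> value 1221126 (3 byte(s))
  byte[8]=0x1A cont=0 payload=0x1A=26: acc |= 26<<0 -> acc=26 shift=7 [end]
Varint 4: bytes[8:9] = 1A -> value 26 (1 byte(s))
  byte[9]=0x32 cont=0 payload=0x32=50: acc |= 50<<0 -> acc=50 shift=7 [end]
Varint 5: bytes[9:10] = 32 -> value 50 (1 byte(s))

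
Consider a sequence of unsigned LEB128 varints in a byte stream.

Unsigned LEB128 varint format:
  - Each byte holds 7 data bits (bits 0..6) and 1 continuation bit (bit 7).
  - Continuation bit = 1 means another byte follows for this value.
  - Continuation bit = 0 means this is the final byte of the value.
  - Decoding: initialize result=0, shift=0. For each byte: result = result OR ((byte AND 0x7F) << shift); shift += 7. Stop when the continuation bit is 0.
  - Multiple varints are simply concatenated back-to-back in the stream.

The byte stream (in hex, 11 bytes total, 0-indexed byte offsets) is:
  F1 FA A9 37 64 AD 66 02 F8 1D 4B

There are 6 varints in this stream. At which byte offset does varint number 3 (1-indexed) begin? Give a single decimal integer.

Answer: 5

Derivation:
  byte[0]=0xF1 cont=1 payload=0x71=113: acc |= 113<<0 -> acc=113 shift=7
  byte[1]=0xFA cont=1 payload=0x7A=122: acc |= 122<<7 -> acc=15729 shift=14
  byte[2]=0xA9 cont=1 payload=0x29=41: acc |= 41<<14 -> acc=687473 shift=21
  byte[3]=0x37 cont=0 payload=0x37=55: acc |= 55<<21 -> acc=116030833 shift=28 [end]
Varint 1: bytes[0:4] = F1 FA A9 37 -> value 116030833 (4 byte(s))
  byte[4]=0x64 cont=0 payload=0x64=100: acc |= 100<<0 -> acc=100 shift=7 [end]
Varint 2: bytes[4:5] = 64 -> value 100 (1 byte(s))
  byte[5]=0xAD cont=1 payload=0x2D=45: acc |= 45<<0 -> acc=45 shift=7
  byte[6]=0x66 cont=0 payload=0x66=102: acc |= 102<<7 -> acc=13101 shift=14 [end]
Varint 3: bytes[5:7] = AD 66 -> value 13101 (2 byte(s))
  byte[7]=0x02 cont=0 payload=0x02=2: acc |= 2<<0 -> acc=2 shift=7 [end]
Varint 4: bytes[7:8] = 02 -> value 2 (1 byte(s))
  byte[8]=0xF8 cont=1 payload=0x78=120: acc |= 120<<0 -> acc=120 shift=7
  byte[9]=0x1D cont=0 payload=0x1D=29: acc |= 29<<7 -> acc=3832 shift=14 [end]
Varint 5: bytes[8:10] = F8 1D -> value 3832 (2 byte(s))
  byte[10]=0x4B cont=0 payload=0x4B=75: acc |= 75<<0 -> acc=75 shift=7 [end]
Varint 6: bytes[10:11] = 4B -> value 75 (1 byte(s))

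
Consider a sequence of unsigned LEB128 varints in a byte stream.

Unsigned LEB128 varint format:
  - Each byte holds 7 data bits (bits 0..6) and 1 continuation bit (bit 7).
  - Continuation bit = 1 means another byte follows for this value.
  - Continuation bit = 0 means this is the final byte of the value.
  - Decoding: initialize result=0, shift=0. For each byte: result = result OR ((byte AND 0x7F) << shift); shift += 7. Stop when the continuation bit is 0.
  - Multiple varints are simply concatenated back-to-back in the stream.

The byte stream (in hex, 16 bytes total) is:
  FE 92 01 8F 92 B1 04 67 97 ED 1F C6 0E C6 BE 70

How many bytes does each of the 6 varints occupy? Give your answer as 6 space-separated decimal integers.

  byte[0]=0xFE cont=1 payload=0x7E=126: acc |= 126<<0 -> acc=126 shift=7
  byte[1]=0x92 cont=1 payload=0x12=18: acc |= 18<<7 -> acc=2430 shift=14
  byte[2]=0x01 cont=0 payload=0x01=1: acc |= 1<<14 -> acc=18814 shift=21 [end]
Varint 1: bytes[0:3] = FE 92 01 -> value 18814 (3 byte(s))
  byte[3]=0x8F cont=1 payload=0x0F=15: acc |= 15<<0 -> acc=15 shift=7
  byte[4]=0x92 cont=1 payload=0x12=18: acc |= 18<<7 -> acc=2319 shift=14
  byte[5]=0xB1 cont=1 payload=0x31=49: acc |= 49<<14 -> acc=805135 shift=21
  byte[6]=0x04 cont=0 payload=0x04=4: acc |= 4<<21 -> acc=9193743 shift=28 [end]
Varint 2: bytes[3:7] = 8F 92 B1 04 -> value 9193743 (4 byte(s))
  byte[7]=0x67 cont=0 payload=0x67=103: acc |= 103<<0 -> acc=103 shift=7 [end]
Varint 3: bytes[7:8] = 67 -> value 103 (1 byte(s))
  byte[8]=0x97 cont=1 payload=0x17=23: acc |= 23<<0 -> acc=23 shift=7
  byte[9]=0xED cont=1 payload=0x6D=109: acc |= 109<<7 -> acc=13975 shift=14
  byte[10]=0x1F cont=0 payload=0x1F=31: acc |= 31<<14 -> acc=521879 shift=21 [end]
Varint 4: bytes[8:11] = 97 ED 1F -> value 521879 (3 byte(s))
  byte[11]=0xC6 cont=1 payload=0x46=70: acc |= 70<<0 -> acc=70 shift=7
  byte[12]=0x0E cont=0 payload=0x0E=14: acc |= 14<<7 -> acc=1862 shift=14 [end]
Varint 5: bytes[11:13] = C6 0E -> value 1862 (2 byte(s))
  byte[13]=0xC6 cont=1 payload=0x46=70: acc |= 70<<0 -> acc=70 shift=7
  byte[14]=0xBE cont=1 payload=0x3E=62: acc |= 62<<7 -> acc=8006 shift=14
  byte[15]=0x70 cont=0 payload=0x70=112: acc |= 112<<14 -> acc=1843014 shift=21 [end]
Varint 6: bytes[13:16] = C6 BE 70 -> value 1843014 (3 byte(s))

Answer: 3 4 1 3 2 3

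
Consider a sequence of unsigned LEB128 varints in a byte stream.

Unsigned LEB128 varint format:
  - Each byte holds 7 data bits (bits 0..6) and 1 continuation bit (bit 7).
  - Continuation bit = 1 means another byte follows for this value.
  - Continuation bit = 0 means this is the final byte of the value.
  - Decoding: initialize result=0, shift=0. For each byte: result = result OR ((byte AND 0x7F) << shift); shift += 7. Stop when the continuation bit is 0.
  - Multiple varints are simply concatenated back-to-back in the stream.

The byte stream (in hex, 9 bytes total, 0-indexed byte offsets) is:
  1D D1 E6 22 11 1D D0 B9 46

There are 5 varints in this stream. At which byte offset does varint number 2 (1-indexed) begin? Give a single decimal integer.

Answer: 1

Derivation:
  byte[0]=0x1D cont=0 payload=0x1D=29: acc |= 29<<0 -> acc=29 shift=7 [end]
Varint 1: bytes[0:1] = 1D -> value 29 (1 byte(s))
  byte[1]=0xD1 cont=1 payload=0x51=81: acc |= 81<<0 -> acc=81 shift=7
  byte[2]=0xE6 cont=1 payload=0x66=102: acc |= 102<<7 -> acc=13137 shift=14
  byte[3]=0x22 cont=0 payload=0x22=34: acc |= 34<<14 -> acc=570193 shift=21 [end]
Varint 2: bytes[1:4] = D1 E6 22 -> value 570193 (3 byte(s))
  byte[4]=0x11 cont=0 payload=0x11=17: acc |= 17<<0 -> acc=17 shift=7 [end]
Varint 3: bytes[4:5] = 11 -> value 17 (1 byte(s))
  byte[5]=0x1D cont=0 payload=0x1D=29: acc |= 29<<0 -> acc=29 shift=7 [end]
Varint 4: bytes[5:6] = 1D -> value 29 (1 byte(s))
  byte[6]=0xD0 cont=1 payload=0x50=80: acc |= 80<<0 -> acc=80 shift=7
  byte[7]=0xB9 cont=1 payload=0x39=57: acc |= 57<<7 -> acc=7376 shift=14
  byte[8]=0x46 cont=0 payload=0x46=70: acc |= 70<<14 -> acc=1154256 shift=21 [end]
Varint 5: bytes[6:9] = D0 B9 46 -> value 1154256 (3 byte(s))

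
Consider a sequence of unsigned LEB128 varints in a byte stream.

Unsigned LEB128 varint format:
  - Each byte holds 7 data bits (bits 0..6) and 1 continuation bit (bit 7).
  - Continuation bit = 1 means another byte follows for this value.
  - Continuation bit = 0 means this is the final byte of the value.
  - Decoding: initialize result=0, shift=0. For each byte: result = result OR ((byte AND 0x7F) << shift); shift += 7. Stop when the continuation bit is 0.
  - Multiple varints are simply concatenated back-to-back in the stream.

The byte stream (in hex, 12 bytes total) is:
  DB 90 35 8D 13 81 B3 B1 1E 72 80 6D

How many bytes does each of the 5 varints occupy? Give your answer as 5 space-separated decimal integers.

Answer: 3 2 4 1 2

Derivation:
  byte[0]=0xDB cont=1 payload=0x5B=91: acc |= 91<<0 -> acc=91 shift=7
  byte[1]=0x90 cont=1 payload=0x10=16: acc |= 16<<7 -> acc=2139 shift=14
  byte[2]=0x35 cont=0 payload=0x35=53: acc |= 53<<14 -> acc=870491 shift=21 [end]
Varint 1: bytes[0:3] = DB 90 35 -> value 870491 (3 byte(s))
  byte[3]=0x8D cont=1 payload=0x0D=13: acc |= 13<<0 -> acc=13 shift=7
  byte[4]=0x13 cont=0 payload=0x13=19: acc |= 19<<7 -> acc=2445 shift=14 [end]
Varint 2: bytes[3:5] = 8D 13 -> value 2445 (2 byte(s))
  byte[5]=0x81 cont=1 payload=0x01=1: acc |= 1<<0 -> acc=1 shift=7
  byte[6]=0xB3 cont=1 payload=0x33=51: acc |= 51<<7 -> acc=6529 shift=14
  byte[7]=0xB1 cont=1 payload=0x31=49: acc |= 49<<14 -> acc=809345 shift=21
  byte[8]=0x1E cont=0 payload=0x1E=30: acc |= 30<<21 -> acc=63723905 shift=28 [end]
Varint 3: bytes[5:9] = 81 B3 B1 1E -> value 63723905 (4 byte(s))
  byte[9]=0x72 cont=0 payload=0x72=114: acc |= 114<<0 -> acc=114 shift=7 [end]
Varint 4: bytes[9:10] = 72 -> value 114 (1 byte(s))
  byte[10]=0x80 cont=1 payload=0x00=0: acc |= 0<<0 -> acc=0 shift=7
  byte[11]=0x6D cont=0 payload=0x6D=109: acc |= 109<<7 -> acc=13952 shift=14 [end]
Varint 5: bytes[10:12] = 80 6D -> value 13952 (2 byte(s))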